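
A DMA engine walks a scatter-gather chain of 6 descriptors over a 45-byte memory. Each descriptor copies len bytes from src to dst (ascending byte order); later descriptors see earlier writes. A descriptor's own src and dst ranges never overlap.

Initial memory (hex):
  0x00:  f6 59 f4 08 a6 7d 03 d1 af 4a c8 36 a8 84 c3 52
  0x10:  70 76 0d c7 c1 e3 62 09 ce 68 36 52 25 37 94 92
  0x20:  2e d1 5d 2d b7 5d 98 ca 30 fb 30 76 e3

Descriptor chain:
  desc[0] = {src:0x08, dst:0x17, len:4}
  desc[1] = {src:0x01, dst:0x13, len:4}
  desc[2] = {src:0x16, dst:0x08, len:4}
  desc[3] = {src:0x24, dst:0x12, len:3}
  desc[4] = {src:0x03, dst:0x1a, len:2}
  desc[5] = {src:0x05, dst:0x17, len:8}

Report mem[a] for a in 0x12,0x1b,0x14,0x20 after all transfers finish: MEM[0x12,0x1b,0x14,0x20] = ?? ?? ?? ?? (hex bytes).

[0] 0x08->0x17 len=4 : af 4a c8 36
[1] 0x01->0x13 len=4 : 59 f4 08 a6
[2] 0x16->0x08 len=4 : a6 af 4a c8
[3] 0x24->0x12 len=3 : b7 5d 98
[4] 0x03->0x1a len=2 : 08 a6
[5] 0x05->0x17 len=8 : 7d 03 d1 a6 af 4a c8 a8
query mem[0x12]=0xb7, mem[0x1b]=0xaf, mem[0x14]=0x98, mem[0x20]=0x2e

MEM[0x12,0x1b,0x14,0x20] = b7 af 98 2e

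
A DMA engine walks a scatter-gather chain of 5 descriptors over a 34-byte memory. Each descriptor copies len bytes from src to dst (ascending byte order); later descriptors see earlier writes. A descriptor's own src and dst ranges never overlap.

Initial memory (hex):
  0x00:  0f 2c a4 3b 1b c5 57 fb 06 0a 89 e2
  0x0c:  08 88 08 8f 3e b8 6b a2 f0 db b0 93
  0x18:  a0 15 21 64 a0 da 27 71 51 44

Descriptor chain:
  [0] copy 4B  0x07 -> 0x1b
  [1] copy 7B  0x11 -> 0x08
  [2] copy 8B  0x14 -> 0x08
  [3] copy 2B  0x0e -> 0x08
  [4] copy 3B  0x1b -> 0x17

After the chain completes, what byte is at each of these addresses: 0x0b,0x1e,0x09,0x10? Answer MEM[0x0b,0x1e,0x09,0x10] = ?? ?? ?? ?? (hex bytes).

[0] 0x07->0x1b len=4 : fb 06 0a 89
[1] 0x11->0x08 len=7 : b8 6b a2 f0 db b0 93
[2] 0x14->0x08 len=8 : f0 db b0 93 a0 15 21 fb
[3] 0x0e->0x08 len=2 : 21 fb
[4] 0x1b->0x17 len=3 : fb 06 0a
query mem[0x0b]=0x93, mem[0x1e]=0x89, mem[0x09]=0xfb, mem[0x10]=0x3e

MEM[0x0b,0x1e,0x09,0x10] = 93 89 fb 3e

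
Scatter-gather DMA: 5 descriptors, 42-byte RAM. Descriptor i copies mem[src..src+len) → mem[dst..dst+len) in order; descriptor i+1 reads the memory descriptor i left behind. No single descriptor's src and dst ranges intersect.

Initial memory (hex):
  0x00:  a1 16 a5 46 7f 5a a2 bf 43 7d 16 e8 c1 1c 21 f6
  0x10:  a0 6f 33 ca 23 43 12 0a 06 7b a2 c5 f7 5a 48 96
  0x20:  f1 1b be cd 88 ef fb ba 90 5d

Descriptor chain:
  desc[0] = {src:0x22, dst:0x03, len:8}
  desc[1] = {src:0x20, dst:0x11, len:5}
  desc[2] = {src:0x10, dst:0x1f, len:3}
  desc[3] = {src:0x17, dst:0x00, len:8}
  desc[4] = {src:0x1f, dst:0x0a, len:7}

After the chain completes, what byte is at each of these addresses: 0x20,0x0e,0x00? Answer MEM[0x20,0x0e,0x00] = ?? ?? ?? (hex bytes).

MEM[0x20,0x0e,0x00] = f1 cd 0a

D0: mem[0x03..0x0a] <- [be cd 88 ef fb ba 90 5d]
D1: mem[0x11..0x15] <- [f1 1b be cd 88]
D2: mem[0x1f..0x21] <- [a0 f1 1b]
D3: mem[0x00..0x07] <- [0a 06 7b a2 c5 f7 5a 48]
D4: mem[0x0a..0x10] <- [a0 f1 1b be cd 88 ef]
query mem[0x20]=0xf1, mem[0x0e]=0xcd, mem[0x00]=0x0a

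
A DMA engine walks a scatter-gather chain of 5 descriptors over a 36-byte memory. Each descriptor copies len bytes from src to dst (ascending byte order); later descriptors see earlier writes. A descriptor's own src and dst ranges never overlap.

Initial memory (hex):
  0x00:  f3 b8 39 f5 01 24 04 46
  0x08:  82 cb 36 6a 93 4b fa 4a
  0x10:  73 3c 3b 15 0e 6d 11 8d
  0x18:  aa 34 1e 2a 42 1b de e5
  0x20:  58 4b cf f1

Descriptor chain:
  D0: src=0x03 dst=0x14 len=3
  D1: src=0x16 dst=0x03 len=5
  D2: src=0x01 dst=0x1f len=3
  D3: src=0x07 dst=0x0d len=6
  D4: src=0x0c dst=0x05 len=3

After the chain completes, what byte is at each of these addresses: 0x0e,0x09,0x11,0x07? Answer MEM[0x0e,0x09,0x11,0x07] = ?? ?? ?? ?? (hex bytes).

#0 dst[0x14+3] := {0xf5,0x01,0x24}
#1 dst[0x03+5] := {0x24,0x8d,0xaa,0x34,0x1e}
#2 dst[0x1f+3] := {0xb8,0x39,0x24}
#3 dst[0x0d+6] := {0x1e,0x82,0xcb,0x36,0x6a,0x93}
#4 dst[0x05+3] := {0x93,0x1e,0x82}
query mem[0x0e]=0x82, mem[0x09]=0xcb, mem[0x11]=0x6a, mem[0x07]=0x82

MEM[0x0e,0x09,0x11,0x07] = 82 cb 6a 82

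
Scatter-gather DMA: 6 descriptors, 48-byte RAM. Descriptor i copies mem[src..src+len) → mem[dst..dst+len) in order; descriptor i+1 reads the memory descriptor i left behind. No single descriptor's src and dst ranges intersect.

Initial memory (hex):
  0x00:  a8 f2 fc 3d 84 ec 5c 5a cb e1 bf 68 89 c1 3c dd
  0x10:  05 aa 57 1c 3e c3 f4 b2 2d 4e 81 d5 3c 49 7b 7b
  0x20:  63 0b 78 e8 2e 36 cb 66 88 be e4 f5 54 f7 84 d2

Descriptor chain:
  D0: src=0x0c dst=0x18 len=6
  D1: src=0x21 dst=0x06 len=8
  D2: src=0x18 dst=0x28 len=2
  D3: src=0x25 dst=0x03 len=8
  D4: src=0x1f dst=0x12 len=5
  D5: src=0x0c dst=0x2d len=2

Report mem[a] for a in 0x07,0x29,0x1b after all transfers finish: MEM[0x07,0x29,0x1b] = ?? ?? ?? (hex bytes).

  after D0: wrote 6B at 0x18 = 89c13cdd05aa
  after D1: wrote 8B at 0x06 = 0b78e82e36cb6688
  after D2: wrote 2B at 0x28 = 89c1
  after D3: wrote 8B at 0x03 = 36cb6689c1e4f554
  after D4: wrote 5B at 0x12 = 7b630b78e8
  after D5: wrote 2B at 0x2d = 6688
query mem[0x07]=0xc1, mem[0x29]=0xc1, mem[0x1b]=0xdd

MEM[0x07,0x29,0x1b] = c1 c1 dd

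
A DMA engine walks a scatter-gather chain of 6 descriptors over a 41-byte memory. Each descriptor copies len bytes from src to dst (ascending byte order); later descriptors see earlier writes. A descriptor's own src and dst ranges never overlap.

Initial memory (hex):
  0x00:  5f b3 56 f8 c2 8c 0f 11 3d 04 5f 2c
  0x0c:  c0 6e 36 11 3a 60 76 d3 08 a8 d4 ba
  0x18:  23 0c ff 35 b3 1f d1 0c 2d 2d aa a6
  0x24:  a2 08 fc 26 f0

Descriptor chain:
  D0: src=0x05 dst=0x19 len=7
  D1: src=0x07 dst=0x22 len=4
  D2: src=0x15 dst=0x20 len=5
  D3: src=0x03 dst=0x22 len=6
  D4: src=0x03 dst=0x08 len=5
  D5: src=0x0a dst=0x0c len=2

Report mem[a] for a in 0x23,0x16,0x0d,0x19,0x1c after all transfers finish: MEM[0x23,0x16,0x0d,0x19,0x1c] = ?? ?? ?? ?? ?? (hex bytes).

MEM[0x23,0x16,0x0d,0x19,0x1c] = c2 d4 0f 8c 3d

[0] 0x05->0x19 len=7 : 8c 0f 11 3d 04 5f 2c
[1] 0x07->0x22 len=4 : 11 3d 04 5f
[2] 0x15->0x20 len=5 : a8 d4 ba 23 8c
[3] 0x03->0x22 len=6 : f8 c2 8c 0f 11 3d
[4] 0x03->0x08 len=5 : f8 c2 8c 0f 11
[5] 0x0a->0x0c len=2 : 8c 0f
query mem[0x23]=0xc2, mem[0x16]=0xd4, mem[0x0d]=0x0f, mem[0x19]=0x8c, mem[0x1c]=0x3d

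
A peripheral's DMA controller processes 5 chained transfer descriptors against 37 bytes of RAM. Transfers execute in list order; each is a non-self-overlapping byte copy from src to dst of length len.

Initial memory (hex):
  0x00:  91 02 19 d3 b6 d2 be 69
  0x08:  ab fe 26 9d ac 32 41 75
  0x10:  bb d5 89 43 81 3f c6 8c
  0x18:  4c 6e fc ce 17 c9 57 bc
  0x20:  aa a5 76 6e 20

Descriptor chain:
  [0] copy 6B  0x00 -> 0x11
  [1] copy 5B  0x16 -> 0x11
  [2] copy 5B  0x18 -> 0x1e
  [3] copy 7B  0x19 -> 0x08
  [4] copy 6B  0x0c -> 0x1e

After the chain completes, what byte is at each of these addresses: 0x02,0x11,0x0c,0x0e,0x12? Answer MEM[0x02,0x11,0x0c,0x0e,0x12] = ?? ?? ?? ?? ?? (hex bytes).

MEM[0x02,0x11,0x0c,0x0e,0x12] = 19 d2 c9 6e 8c

#0 dst[0x11+6] := {0x91,0x02,0x19,0xd3,0xb6,0xd2}
#1 dst[0x11+5] := {0xd2,0x8c,0x4c,0x6e,0xfc}
#2 dst[0x1e+5] := {0x4c,0x6e,0xfc,0xce,0x17}
#3 dst[0x08+7] := {0x6e,0xfc,0xce,0x17,0xc9,0x4c,0x6e}
#4 dst[0x1e+6] := {0xc9,0x4c,0x6e,0x75,0xbb,0xd2}
query mem[0x02]=0x19, mem[0x11]=0xd2, mem[0x0c]=0xc9, mem[0x0e]=0x6e, mem[0x12]=0x8c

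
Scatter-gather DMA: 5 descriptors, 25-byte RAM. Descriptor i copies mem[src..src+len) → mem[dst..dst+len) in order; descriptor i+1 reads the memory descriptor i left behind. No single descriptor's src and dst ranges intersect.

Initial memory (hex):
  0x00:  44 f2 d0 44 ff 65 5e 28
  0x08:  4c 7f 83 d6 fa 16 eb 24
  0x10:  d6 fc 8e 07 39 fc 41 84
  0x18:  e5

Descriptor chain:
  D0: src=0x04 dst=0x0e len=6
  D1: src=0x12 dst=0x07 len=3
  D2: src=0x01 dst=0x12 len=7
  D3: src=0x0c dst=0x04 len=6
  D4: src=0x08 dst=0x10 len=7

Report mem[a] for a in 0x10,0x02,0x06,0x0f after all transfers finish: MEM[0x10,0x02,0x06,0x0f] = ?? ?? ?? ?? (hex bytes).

MEM[0x10,0x02,0x06,0x0f] = 5e d0 ff 65

#0 dst[0x0e+6] := {0xff,0x65,0x5e,0x28,0x4c,0x7f}
#1 dst[0x07+3] := {0x4c,0x7f,0x39}
#2 dst[0x12+7] := {0xf2,0xd0,0x44,0xff,0x65,0x5e,0x4c}
#3 dst[0x04+6] := {0xfa,0x16,0xff,0x65,0x5e,0x28}
#4 dst[0x10+7] := {0x5e,0x28,0x83,0xd6,0xfa,0x16,0xff}
query mem[0x10]=0x5e, mem[0x02]=0xd0, mem[0x06]=0xff, mem[0x0f]=0x65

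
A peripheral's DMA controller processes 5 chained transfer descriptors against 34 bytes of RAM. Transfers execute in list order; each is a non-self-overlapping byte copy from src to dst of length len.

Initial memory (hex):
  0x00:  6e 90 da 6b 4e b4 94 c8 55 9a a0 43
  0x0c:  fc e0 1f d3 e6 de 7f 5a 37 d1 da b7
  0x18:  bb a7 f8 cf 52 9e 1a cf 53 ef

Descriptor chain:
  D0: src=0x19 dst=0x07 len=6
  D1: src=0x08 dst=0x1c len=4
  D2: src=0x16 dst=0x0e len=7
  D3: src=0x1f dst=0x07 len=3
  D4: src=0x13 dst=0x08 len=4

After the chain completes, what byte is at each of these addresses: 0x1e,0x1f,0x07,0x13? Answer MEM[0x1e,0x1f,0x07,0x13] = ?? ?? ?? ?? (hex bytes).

[0] 0x19->0x07 len=6 : a7 f8 cf 52 9e 1a
[1] 0x08->0x1c len=4 : f8 cf 52 9e
[2] 0x16->0x0e len=7 : da b7 bb a7 f8 cf f8
[3] 0x1f->0x07 len=3 : 9e 53 ef
[4] 0x13->0x08 len=4 : cf f8 d1 da
query mem[0x1e]=0x52, mem[0x1f]=0x9e, mem[0x07]=0x9e, mem[0x13]=0xcf

MEM[0x1e,0x1f,0x07,0x13] = 52 9e 9e cf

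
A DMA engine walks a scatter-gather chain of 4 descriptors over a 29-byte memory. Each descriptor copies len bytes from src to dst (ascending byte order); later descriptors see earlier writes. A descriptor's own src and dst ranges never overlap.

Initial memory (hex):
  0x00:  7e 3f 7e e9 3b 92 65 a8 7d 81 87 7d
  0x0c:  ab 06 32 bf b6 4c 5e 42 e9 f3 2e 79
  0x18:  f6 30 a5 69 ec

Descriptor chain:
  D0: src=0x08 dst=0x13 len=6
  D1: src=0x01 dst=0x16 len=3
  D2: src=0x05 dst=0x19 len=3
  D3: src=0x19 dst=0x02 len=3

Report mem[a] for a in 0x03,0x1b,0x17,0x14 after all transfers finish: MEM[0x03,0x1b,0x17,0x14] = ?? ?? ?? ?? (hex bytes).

#0 dst[0x13+6] := {0x7d,0x81,0x87,0x7d,0xab,0x06}
#1 dst[0x16+3] := {0x3f,0x7e,0xe9}
#2 dst[0x19+3] := {0x92,0x65,0xa8}
#3 dst[0x02+3] := {0x92,0x65,0xa8}
query mem[0x03]=0x65, mem[0x1b]=0xa8, mem[0x17]=0x7e, mem[0x14]=0x81

MEM[0x03,0x1b,0x17,0x14] = 65 a8 7e 81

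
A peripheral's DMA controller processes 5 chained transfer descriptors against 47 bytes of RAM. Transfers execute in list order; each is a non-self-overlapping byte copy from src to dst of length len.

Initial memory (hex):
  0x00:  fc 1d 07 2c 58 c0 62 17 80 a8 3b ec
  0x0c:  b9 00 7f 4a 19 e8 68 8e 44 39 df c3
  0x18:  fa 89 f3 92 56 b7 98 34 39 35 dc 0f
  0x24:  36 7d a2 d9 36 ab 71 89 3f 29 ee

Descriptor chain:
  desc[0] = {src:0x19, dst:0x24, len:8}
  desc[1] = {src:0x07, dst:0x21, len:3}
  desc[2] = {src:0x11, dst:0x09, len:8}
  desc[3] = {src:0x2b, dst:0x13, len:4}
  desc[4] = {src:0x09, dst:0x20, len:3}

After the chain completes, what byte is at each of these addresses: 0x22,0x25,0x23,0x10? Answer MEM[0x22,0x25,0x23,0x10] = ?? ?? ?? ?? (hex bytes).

MEM[0x22,0x25,0x23,0x10] = 8e f3 a8 fa

#0 dst[0x24+8] := {0x89,0xf3,0x92,0x56,0xb7,0x98,0x34,0x39}
#1 dst[0x21+3] := {0x17,0x80,0xa8}
#2 dst[0x09+8] := {0xe8,0x68,0x8e,0x44,0x39,0xdf,0xc3,0xfa}
#3 dst[0x13+4] := {0x39,0x3f,0x29,0xee}
#4 dst[0x20+3] := {0xe8,0x68,0x8e}
query mem[0x22]=0x8e, mem[0x25]=0xf3, mem[0x23]=0xa8, mem[0x10]=0xfa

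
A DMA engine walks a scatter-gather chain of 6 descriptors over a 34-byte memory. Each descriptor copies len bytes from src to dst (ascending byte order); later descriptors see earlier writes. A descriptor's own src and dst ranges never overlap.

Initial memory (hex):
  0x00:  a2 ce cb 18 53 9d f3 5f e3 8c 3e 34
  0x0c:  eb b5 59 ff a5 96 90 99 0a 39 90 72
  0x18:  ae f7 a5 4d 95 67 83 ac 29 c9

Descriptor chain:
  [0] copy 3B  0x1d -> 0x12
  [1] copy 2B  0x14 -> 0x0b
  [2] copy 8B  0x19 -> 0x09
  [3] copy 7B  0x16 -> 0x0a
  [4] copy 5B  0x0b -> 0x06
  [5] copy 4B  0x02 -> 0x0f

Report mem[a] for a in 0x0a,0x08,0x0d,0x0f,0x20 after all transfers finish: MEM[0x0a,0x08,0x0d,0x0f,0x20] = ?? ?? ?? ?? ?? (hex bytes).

#0 dst[0x12+3] := {0x67,0x83,0xac}
#1 dst[0x0b+2] := {0xac,0x39}
#2 dst[0x09+8] := {0xf7,0xa5,0x4d,0x95,0x67,0x83,0xac,0x29}
#3 dst[0x0a+7] := {0x90,0x72,0xae,0xf7,0xa5,0x4d,0x95}
#4 dst[0x06+5] := {0x72,0xae,0xf7,0xa5,0x4d}
#5 dst[0x0f+4] := {0xcb,0x18,0x53,0x9d}
query mem[0x0a]=0x4d, mem[0x08]=0xf7, mem[0x0d]=0xf7, mem[0x0f]=0xcb, mem[0x20]=0x29

MEM[0x0a,0x08,0x0d,0x0f,0x20] = 4d f7 f7 cb 29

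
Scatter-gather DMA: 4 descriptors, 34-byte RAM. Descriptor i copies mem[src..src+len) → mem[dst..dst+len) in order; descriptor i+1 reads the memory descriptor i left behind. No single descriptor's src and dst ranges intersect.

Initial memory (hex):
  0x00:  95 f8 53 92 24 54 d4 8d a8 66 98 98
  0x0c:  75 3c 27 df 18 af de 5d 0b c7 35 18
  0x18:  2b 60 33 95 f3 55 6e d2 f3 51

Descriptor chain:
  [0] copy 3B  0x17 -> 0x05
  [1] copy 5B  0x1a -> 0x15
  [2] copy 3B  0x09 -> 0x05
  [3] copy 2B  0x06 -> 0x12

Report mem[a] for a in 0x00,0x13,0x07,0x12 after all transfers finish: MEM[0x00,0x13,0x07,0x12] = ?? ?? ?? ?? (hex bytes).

MEM[0x00,0x13,0x07,0x12] = 95 98 98 98

D0: mem[0x05..0x07] <- [18 2b 60]
D1: mem[0x15..0x19] <- [33 95 f3 55 6e]
D2: mem[0x05..0x07] <- [66 98 98]
D3: mem[0x12..0x13] <- [98 98]
query mem[0x00]=0x95, mem[0x13]=0x98, mem[0x07]=0x98, mem[0x12]=0x98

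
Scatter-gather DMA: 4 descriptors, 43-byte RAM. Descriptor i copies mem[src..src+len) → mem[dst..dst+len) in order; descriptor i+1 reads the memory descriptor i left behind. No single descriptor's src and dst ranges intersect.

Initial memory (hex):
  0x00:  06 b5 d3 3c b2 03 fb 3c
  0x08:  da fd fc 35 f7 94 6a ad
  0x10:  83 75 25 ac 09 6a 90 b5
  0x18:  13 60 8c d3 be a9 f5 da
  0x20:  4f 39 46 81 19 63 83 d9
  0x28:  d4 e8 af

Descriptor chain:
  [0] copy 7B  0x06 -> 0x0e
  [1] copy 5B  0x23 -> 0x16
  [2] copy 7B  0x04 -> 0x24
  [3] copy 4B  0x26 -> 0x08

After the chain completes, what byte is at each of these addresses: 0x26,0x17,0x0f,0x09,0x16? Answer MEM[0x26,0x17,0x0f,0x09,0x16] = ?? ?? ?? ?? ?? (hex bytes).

D0: mem[0x0e..0x14] <- [fb 3c da fd fc 35 f7]
D1: mem[0x16..0x1a] <- [81 19 63 83 d9]
D2: mem[0x24..0x2a] <- [b2 03 fb 3c da fd fc]
D3: mem[0x08..0x0b] <- [fb 3c da fd]
query mem[0x26]=0xfb, mem[0x17]=0x19, mem[0x0f]=0x3c, mem[0x09]=0x3c, mem[0x16]=0x81

MEM[0x26,0x17,0x0f,0x09,0x16] = fb 19 3c 3c 81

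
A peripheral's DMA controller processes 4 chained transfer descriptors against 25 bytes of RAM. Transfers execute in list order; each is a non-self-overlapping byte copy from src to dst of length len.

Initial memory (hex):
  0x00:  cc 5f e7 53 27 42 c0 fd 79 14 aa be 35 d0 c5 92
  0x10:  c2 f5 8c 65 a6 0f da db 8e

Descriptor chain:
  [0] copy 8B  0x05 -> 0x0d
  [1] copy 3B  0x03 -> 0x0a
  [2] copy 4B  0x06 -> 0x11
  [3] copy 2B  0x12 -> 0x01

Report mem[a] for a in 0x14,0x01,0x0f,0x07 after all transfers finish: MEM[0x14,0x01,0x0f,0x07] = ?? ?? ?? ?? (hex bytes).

D0: mem[0x0d..0x14] <- [42 c0 fd 79 14 aa be 35]
D1: mem[0x0a..0x0c] <- [53 27 42]
D2: mem[0x11..0x14] <- [c0 fd 79 14]
D3: mem[0x01..0x02] <- [fd 79]
query mem[0x14]=0x14, mem[0x01]=0xfd, mem[0x0f]=0xfd, mem[0x07]=0xfd

MEM[0x14,0x01,0x0f,0x07] = 14 fd fd fd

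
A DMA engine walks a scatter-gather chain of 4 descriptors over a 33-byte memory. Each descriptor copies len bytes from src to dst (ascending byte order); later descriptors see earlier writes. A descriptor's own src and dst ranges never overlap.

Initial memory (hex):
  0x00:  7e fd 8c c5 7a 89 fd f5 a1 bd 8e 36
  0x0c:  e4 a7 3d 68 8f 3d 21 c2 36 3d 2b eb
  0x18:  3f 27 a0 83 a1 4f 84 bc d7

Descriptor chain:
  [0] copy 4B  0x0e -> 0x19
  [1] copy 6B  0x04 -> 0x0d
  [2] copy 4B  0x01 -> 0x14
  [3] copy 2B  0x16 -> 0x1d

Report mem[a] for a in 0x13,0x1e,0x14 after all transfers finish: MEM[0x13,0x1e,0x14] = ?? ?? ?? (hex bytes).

MEM[0x13,0x1e,0x14] = c2 7a fd

D0: mem[0x19..0x1c] <- [3d 68 8f 3d]
D1: mem[0x0d..0x12] <- [7a 89 fd f5 a1 bd]
D2: mem[0x14..0x17] <- [fd 8c c5 7a]
D3: mem[0x1d..0x1e] <- [c5 7a]
query mem[0x13]=0xc2, mem[0x1e]=0x7a, mem[0x14]=0xfd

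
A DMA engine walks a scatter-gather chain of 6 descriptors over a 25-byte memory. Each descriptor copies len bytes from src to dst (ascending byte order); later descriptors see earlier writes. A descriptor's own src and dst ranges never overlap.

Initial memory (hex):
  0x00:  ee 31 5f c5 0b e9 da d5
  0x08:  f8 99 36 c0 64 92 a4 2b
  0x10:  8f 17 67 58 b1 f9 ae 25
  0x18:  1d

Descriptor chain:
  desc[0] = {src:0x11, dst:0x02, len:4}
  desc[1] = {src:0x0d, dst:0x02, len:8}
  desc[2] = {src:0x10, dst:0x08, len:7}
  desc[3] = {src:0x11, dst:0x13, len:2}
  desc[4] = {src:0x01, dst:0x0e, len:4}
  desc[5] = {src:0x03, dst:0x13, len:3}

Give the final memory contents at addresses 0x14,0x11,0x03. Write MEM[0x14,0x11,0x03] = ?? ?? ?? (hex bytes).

[0] 0x11->0x02 len=4 : 17 67 58 b1
[1] 0x0d->0x02 len=8 : 92 a4 2b 8f 17 67 58 b1
[2] 0x10->0x08 len=7 : 8f 17 67 58 b1 f9 ae
[3] 0x11->0x13 len=2 : 17 67
[4] 0x01->0x0e len=4 : 31 92 a4 2b
[5] 0x03->0x13 len=3 : a4 2b 8f
query mem[0x14]=0x2b, mem[0x11]=0x2b, mem[0x03]=0xa4

MEM[0x14,0x11,0x03] = 2b 2b a4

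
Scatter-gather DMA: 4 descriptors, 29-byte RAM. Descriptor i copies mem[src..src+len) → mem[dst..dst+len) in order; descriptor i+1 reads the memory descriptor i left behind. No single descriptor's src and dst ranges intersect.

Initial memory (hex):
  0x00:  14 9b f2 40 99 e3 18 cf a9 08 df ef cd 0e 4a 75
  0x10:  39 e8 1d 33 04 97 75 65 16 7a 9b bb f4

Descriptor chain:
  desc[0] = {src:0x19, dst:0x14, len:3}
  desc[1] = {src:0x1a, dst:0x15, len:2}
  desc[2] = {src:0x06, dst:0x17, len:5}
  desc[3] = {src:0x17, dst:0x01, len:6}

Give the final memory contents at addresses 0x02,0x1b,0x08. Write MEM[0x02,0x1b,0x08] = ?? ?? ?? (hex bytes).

D0: mem[0x14..0x16] <- [7a 9b bb]
D1: mem[0x15..0x16] <- [9b bb]
D2: mem[0x17..0x1b] <- [18 cf a9 08 df]
D3: mem[0x01..0x06] <- [18 cf a9 08 df f4]
query mem[0x02]=0xcf, mem[0x1b]=0xdf, mem[0x08]=0xa9

MEM[0x02,0x1b,0x08] = cf df a9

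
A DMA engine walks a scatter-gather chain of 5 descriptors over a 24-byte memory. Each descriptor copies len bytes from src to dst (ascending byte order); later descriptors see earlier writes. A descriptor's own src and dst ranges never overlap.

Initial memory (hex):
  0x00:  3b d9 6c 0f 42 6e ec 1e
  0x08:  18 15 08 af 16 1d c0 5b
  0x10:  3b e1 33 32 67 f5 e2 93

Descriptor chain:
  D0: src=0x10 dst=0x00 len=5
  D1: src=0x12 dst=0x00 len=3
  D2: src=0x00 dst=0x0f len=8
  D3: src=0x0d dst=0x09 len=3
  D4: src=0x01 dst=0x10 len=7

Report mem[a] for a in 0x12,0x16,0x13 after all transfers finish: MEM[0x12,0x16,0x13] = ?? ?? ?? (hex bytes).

MEM[0x12,0x16,0x13] = 32 1e 67

  after D0: wrote 5B at 0x00 = 3be1333267
  after D1: wrote 3B at 0x00 = 333267
  after D2: wrote 8B at 0x0f = 33326732676eec1e
  after D3: wrote 3B at 0x09 = 1dc033
  after D4: wrote 7B at 0x10 = 326732676eec1e
query mem[0x12]=0x32, mem[0x16]=0x1e, mem[0x13]=0x67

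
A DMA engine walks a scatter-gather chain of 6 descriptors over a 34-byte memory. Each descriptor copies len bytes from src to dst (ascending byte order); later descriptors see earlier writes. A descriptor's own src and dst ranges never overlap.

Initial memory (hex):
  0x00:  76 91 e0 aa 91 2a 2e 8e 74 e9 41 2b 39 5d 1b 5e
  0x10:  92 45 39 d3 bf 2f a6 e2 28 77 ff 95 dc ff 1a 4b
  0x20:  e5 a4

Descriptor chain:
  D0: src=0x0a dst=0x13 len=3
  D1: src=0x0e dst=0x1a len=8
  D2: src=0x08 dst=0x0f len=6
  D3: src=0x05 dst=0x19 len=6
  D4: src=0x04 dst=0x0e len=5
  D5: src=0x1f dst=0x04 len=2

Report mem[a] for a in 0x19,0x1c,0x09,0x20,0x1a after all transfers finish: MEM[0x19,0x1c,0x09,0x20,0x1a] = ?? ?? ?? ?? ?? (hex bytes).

#0 dst[0x13+3] := {0x41,0x2b,0x39}
#1 dst[0x1a+8] := {0x1b,0x5e,0x92,0x45,0x39,0x41,0x2b,0x39}
#2 dst[0x0f+6] := {0x74,0xe9,0x41,0x2b,0x39,0x5d}
#3 dst[0x19+6] := {0x2a,0x2e,0x8e,0x74,0xe9,0x41}
#4 dst[0x0e+5] := {0x91,0x2a,0x2e,0x8e,0x74}
#5 dst[0x04+2] := {0x41,0x2b}
query mem[0x19]=0x2a, mem[0x1c]=0x74, mem[0x09]=0xe9, mem[0x20]=0x2b, mem[0x1a]=0x2e

MEM[0x19,0x1c,0x09,0x20,0x1a] = 2a 74 e9 2b 2e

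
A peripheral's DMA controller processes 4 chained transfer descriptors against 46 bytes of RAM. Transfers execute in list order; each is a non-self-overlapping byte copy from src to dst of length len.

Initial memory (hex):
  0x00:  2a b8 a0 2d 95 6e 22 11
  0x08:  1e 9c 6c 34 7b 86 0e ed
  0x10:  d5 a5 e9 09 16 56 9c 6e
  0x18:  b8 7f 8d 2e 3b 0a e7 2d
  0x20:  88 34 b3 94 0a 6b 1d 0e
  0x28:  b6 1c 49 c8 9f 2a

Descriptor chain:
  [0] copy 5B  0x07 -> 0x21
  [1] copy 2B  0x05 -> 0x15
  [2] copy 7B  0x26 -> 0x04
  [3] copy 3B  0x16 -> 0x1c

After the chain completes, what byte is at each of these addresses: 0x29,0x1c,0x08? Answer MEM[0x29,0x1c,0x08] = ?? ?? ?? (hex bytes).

D0: mem[0x21..0x25] <- [11 1e 9c 6c 34]
D1: mem[0x15..0x16] <- [6e 22]
D2: mem[0x04..0x0a] <- [1d 0e b6 1c 49 c8 9f]
D3: mem[0x1c..0x1e] <- [22 6e b8]
query mem[0x29]=0x1c, mem[0x1c]=0x22, mem[0x08]=0x49

MEM[0x29,0x1c,0x08] = 1c 22 49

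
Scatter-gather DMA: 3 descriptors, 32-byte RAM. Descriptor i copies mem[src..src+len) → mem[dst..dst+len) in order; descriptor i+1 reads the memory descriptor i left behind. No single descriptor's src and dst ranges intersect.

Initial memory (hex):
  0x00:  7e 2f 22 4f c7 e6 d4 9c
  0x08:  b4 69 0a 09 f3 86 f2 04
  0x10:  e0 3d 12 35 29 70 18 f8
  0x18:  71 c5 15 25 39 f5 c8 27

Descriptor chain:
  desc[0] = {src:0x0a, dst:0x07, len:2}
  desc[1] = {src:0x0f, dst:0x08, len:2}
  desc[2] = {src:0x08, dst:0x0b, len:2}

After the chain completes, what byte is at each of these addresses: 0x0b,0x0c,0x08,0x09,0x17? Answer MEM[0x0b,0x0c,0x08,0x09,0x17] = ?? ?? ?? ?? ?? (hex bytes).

[0] 0x0a->0x07 len=2 : 0a 09
[1] 0x0f->0x08 len=2 : 04 e0
[2] 0x08->0x0b len=2 : 04 e0
query mem[0x0b]=0x04, mem[0x0c]=0xe0, mem[0x08]=0x04, mem[0x09]=0xe0, mem[0x17]=0xf8

MEM[0x0b,0x0c,0x08,0x09,0x17] = 04 e0 04 e0 f8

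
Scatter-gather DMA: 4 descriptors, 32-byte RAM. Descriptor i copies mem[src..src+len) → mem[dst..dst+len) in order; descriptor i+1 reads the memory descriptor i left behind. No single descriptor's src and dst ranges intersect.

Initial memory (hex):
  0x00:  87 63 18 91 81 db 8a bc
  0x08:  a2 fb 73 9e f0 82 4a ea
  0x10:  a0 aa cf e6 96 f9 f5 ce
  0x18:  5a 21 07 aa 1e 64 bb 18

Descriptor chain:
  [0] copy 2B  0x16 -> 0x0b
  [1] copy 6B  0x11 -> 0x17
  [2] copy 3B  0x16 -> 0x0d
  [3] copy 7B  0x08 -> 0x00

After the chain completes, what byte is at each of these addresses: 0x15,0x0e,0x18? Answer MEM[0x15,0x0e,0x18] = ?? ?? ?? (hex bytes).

  after D0: wrote 2B at 0x0b = f5ce
  after D1: wrote 6B at 0x17 = aacfe696f9f5
  after D2: wrote 3B at 0x0d = f5aacf
  after D3: wrote 7B at 0x00 = a2fb73f5cef5aa
query mem[0x15]=0xf9, mem[0x0e]=0xaa, mem[0x18]=0xcf

MEM[0x15,0x0e,0x18] = f9 aa cf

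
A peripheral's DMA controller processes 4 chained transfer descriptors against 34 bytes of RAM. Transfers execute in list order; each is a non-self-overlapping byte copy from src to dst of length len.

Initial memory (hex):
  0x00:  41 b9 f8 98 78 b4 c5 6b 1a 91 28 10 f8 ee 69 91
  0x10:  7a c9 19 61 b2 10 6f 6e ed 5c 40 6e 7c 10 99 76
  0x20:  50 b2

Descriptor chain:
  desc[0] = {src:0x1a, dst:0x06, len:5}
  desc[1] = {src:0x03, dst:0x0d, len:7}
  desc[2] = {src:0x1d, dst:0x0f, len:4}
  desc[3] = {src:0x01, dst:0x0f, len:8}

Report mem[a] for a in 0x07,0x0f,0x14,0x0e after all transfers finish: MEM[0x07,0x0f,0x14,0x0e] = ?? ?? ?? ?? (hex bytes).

  after D0: wrote 5B at 0x06 = 406e7c1099
  after D1: wrote 7B at 0x0d = 9878b4406e7c10
  after D2: wrote 4B at 0x0f = 10997650
  after D3: wrote 8B at 0x0f = b9f89878b4406e7c
query mem[0x07]=0x6e, mem[0x0f]=0xb9, mem[0x14]=0x40, mem[0x0e]=0x78

MEM[0x07,0x0f,0x14,0x0e] = 6e b9 40 78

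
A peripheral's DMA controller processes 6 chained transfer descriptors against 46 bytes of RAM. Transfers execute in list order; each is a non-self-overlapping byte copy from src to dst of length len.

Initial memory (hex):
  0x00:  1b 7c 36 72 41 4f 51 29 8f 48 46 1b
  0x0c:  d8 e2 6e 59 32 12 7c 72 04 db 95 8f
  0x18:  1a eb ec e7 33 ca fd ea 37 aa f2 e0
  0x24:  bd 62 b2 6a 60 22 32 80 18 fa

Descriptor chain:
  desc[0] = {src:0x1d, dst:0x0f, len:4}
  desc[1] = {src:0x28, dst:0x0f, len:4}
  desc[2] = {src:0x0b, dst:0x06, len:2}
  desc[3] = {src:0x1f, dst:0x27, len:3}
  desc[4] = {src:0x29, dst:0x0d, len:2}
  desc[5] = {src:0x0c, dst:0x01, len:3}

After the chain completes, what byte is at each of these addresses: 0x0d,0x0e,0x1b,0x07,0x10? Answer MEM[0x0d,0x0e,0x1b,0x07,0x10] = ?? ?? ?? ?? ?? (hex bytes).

MEM[0x0d,0x0e,0x1b,0x07,0x10] = aa 32 e7 d8 22

[0] 0x1d->0x0f len=4 : ca fd ea 37
[1] 0x28->0x0f len=4 : 60 22 32 80
[2] 0x0b->0x06 len=2 : 1b d8
[3] 0x1f->0x27 len=3 : ea 37 aa
[4] 0x29->0x0d len=2 : aa 32
[5] 0x0c->0x01 len=3 : d8 aa 32
query mem[0x0d]=0xaa, mem[0x0e]=0x32, mem[0x1b]=0xe7, mem[0x07]=0xd8, mem[0x10]=0x22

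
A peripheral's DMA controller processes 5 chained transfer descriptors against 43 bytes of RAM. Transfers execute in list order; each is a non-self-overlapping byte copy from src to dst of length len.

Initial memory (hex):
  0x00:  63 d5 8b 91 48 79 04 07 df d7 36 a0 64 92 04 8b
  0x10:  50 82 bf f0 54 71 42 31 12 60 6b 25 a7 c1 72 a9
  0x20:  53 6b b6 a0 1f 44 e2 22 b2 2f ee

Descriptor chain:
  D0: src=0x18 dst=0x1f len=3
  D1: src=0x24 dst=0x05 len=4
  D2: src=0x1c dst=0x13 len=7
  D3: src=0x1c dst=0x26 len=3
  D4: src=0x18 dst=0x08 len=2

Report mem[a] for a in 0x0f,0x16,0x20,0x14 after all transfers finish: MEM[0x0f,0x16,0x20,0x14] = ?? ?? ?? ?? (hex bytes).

  after D0: wrote 3B at 0x1f = 12606b
  after D1: wrote 4B at 0x05 = 1f44e222
  after D2: wrote 7B at 0x13 = a7c17212606bb6
  after D3: wrote 3B at 0x26 = a7c172
  after D4: wrote 2B at 0x08 = 6bb6
query mem[0x0f]=0x8b, mem[0x16]=0x12, mem[0x20]=0x60, mem[0x14]=0xc1

MEM[0x0f,0x16,0x20,0x14] = 8b 12 60 c1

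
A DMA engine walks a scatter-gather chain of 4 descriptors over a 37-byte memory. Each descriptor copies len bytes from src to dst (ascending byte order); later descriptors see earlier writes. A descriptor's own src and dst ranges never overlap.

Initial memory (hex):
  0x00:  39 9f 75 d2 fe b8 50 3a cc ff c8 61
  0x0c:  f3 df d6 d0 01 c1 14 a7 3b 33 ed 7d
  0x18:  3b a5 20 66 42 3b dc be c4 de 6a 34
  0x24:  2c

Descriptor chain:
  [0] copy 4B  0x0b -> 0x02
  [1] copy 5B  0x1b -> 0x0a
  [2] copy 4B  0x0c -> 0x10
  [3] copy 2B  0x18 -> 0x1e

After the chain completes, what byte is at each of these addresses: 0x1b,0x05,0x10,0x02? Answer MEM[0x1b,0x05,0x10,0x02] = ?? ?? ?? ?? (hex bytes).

MEM[0x1b,0x05,0x10,0x02] = 66 d6 3b 61

  after D0: wrote 4B at 0x02 = 61f3dfd6
  after D1: wrote 5B at 0x0a = 66423bdcbe
  after D2: wrote 4B at 0x10 = 3bdcbed0
  after D3: wrote 2B at 0x1e = 3ba5
query mem[0x1b]=0x66, mem[0x05]=0xd6, mem[0x10]=0x3b, mem[0x02]=0x61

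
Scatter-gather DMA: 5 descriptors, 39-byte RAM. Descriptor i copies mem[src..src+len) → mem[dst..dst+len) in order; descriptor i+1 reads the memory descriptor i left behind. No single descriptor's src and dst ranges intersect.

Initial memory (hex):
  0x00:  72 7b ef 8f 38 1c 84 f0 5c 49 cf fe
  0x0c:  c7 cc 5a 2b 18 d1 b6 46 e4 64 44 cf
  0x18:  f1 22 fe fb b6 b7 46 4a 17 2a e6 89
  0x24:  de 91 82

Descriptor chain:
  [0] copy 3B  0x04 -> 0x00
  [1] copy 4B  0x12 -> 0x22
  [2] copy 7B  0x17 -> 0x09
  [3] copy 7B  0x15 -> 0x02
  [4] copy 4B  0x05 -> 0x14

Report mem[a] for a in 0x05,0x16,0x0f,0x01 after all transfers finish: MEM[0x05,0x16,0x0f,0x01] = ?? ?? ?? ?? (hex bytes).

MEM[0x05,0x16,0x0f,0x01] = f1 fe b7 1c

  after D0: wrote 3B at 0x00 = 381c84
  after D1: wrote 4B at 0x22 = b646e464
  after D2: wrote 7B at 0x09 = cff122fefbb6b7
  after D3: wrote 7B at 0x02 = 6444cff122fefb
  after D4: wrote 4B at 0x14 = f122fefb
query mem[0x05]=0xf1, mem[0x16]=0xfe, mem[0x0f]=0xb7, mem[0x01]=0x1c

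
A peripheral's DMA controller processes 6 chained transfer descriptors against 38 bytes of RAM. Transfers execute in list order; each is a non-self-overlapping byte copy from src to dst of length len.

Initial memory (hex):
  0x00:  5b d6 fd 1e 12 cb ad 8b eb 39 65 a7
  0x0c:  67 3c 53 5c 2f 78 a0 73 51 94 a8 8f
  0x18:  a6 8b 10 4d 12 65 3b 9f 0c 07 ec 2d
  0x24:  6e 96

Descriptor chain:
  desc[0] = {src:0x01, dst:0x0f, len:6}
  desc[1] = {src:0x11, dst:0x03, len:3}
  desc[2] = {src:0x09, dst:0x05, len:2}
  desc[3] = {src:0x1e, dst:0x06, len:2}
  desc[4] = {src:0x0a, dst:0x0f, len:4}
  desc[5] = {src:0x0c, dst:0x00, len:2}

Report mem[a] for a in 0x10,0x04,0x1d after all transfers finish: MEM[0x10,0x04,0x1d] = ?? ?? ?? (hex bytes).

#0 dst[0x0f+6] := {0xd6,0xfd,0x1e,0x12,0xcb,0xad}
#1 dst[0x03+3] := {0x1e,0x12,0xcb}
#2 dst[0x05+2] := {0x39,0x65}
#3 dst[0x06+2] := {0x3b,0x9f}
#4 dst[0x0f+4] := {0x65,0xa7,0x67,0x3c}
#5 dst[0x00+2] := {0x67,0x3c}
query mem[0x10]=0xa7, mem[0x04]=0x12, mem[0x1d]=0x65

MEM[0x10,0x04,0x1d] = a7 12 65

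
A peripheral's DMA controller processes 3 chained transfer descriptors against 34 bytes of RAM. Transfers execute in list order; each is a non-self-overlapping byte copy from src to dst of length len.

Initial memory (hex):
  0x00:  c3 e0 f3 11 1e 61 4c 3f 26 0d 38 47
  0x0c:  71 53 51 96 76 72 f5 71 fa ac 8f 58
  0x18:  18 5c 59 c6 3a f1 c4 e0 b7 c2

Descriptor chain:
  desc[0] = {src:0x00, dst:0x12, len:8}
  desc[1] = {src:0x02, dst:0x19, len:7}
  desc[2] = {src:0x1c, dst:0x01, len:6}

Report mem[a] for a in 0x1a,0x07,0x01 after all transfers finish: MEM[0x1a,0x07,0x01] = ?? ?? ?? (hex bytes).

MEM[0x1a,0x07,0x01] = 11 3f 61

[0] 0x00->0x12 len=8 : c3 e0 f3 11 1e 61 4c 3f
[1] 0x02->0x19 len=7 : f3 11 1e 61 4c 3f 26
[2] 0x1c->0x01 len=6 : 61 4c 3f 26 b7 c2
query mem[0x1a]=0x11, mem[0x07]=0x3f, mem[0x01]=0x61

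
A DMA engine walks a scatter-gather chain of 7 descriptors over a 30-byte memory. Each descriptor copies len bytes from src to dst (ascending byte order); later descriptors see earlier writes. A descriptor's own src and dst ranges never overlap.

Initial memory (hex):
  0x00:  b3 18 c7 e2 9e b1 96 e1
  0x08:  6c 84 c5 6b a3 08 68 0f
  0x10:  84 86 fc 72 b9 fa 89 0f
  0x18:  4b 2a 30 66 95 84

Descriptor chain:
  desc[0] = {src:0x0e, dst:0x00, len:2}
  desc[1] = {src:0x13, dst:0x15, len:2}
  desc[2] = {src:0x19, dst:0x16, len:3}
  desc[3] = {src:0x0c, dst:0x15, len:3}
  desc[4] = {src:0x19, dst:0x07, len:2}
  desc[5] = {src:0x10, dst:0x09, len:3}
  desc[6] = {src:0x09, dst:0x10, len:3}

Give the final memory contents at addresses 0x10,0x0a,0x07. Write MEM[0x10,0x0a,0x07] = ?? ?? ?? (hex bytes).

D0: mem[0x00..0x01] <- [68 0f]
D1: mem[0x15..0x16] <- [72 b9]
D2: mem[0x16..0x18] <- [2a 30 66]
D3: mem[0x15..0x17] <- [a3 08 68]
D4: mem[0x07..0x08] <- [2a 30]
D5: mem[0x09..0x0b] <- [84 86 fc]
D6: mem[0x10..0x12] <- [84 86 fc]
query mem[0x10]=0x84, mem[0x0a]=0x86, mem[0x07]=0x2a

MEM[0x10,0x0a,0x07] = 84 86 2a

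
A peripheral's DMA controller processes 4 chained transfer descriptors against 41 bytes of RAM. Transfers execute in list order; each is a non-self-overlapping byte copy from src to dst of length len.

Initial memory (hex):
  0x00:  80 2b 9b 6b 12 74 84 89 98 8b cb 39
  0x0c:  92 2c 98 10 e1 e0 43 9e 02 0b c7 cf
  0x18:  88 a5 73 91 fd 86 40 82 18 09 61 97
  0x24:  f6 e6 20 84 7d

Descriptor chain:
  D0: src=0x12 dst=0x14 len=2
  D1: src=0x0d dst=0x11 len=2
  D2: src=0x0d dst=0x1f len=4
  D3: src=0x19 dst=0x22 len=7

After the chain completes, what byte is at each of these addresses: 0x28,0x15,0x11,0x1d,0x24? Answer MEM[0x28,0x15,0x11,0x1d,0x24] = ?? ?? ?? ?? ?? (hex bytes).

[0] 0x12->0x14 len=2 : 43 9e
[1] 0x0d->0x11 len=2 : 2c 98
[2] 0x0d->0x1f len=4 : 2c 98 10 e1
[3] 0x19->0x22 len=7 : a5 73 91 fd 86 40 2c
query mem[0x28]=0x2c, mem[0x15]=0x9e, mem[0x11]=0x2c, mem[0x1d]=0x86, mem[0x24]=0x91

MEM[0x28,0x15,0x11,0x1d,0x24] = 2c 9e 2c 86 91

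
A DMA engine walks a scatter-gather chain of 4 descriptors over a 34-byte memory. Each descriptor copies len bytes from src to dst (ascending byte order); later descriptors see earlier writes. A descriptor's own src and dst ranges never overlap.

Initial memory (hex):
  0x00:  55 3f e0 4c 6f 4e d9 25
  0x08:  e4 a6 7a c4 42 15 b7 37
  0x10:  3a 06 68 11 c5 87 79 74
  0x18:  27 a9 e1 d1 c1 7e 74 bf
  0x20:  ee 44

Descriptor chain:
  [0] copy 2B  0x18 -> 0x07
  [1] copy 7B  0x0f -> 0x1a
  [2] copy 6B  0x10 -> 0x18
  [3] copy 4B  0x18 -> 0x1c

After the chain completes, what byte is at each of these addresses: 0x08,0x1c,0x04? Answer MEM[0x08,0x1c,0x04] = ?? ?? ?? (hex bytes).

MEM[0x08,0x1c,0x04] = a9 3a 6f

D0: mem[0x07..0x08] <- [27 a9]
D1: mem[0x1a..0x20] <- [37 3a 06 68 11 c5 87]
D2: mem[0x18..0x1d] <- [3a 06 68 11 c5 87]
D3: mem[0x1c..0x1f] <- [3a 06 68 11]
query mem[0x08]=0xa9, mem[0x1c]=0x3a, mem[0x04]=0x6f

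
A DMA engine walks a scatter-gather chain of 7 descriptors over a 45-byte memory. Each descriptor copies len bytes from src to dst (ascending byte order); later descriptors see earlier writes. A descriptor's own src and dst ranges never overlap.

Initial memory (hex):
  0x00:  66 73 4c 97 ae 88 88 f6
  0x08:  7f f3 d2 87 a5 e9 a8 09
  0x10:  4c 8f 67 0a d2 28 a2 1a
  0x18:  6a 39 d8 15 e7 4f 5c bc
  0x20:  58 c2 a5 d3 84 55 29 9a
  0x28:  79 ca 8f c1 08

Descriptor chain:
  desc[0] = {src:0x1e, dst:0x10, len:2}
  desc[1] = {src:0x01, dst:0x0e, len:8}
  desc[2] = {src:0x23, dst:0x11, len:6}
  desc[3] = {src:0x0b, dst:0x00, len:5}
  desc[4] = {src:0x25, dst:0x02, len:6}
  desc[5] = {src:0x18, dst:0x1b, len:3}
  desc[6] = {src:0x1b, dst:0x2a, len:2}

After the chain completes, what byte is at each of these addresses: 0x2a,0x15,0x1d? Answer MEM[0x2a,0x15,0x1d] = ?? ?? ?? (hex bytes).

D0: mem[0x10..0x11] <- [5c bc]
D1: mem[0x0e..0x15] <- [73 4c 97 ae 88 88 f6 7f]
D2: mem[0x11..0x16] <- [d3 84 55 29 9a 79]
D3: mem[0x00..0x04] <- [87 a5 e9 73 4c]
D4: mem[0x02..0x07] <- [55 29 9a 79 ca 8f]
D5: mem[0x1b..0x1d] <- [6a 39 d8]
D6: mem[0x2a..0x2b] <- [6a 39]
query mem[0x2a]=0x6a, mem[0x15]=0x9a, mem[0x1d]=0xd8

MEM[0x2a,0x15,0x1d] = 6a 9a d8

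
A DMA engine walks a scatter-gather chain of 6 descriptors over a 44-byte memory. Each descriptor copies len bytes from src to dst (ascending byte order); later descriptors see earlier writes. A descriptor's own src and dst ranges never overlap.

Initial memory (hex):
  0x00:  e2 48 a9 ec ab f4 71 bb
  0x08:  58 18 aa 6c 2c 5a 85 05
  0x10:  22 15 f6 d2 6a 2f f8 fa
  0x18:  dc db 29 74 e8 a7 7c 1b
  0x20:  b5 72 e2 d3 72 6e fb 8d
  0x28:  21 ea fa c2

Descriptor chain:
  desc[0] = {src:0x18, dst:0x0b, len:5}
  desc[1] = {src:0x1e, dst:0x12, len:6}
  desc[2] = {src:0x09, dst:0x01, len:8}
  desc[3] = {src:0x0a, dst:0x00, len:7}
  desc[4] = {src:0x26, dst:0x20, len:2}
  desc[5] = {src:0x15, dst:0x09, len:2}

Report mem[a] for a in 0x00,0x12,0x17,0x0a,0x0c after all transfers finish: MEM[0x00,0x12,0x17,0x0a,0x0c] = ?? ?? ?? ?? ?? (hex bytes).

#0 dst[0x0b+5] := {0xdc,0xdb,0x29,0x74,0xe8}
#1 dst[0x12+6] := {0x7c,0x1b,0xb5,0x72,0xe2,0xd3}
#2 dst[0x01+8] := {0x18,0xaa,0xdc,0xdb,0x29,0x74,0xe8,0x22}
#3 dst[0x00+7] := {0xaa,0xdc,0xdb,0x29,0x74,0xe8,0x22}
#4 dst[0x20+2] := {0xfb,0x8d}
#5 dst[0x09+2] := {0x72,0xe2}
query mem[0x00]=0xaa, mem[0x12]=0x7c, mem[0x17]=0xd3, mem[0x0a]=0xe2, mem[0x0c]=0xdb

MEM[0x00,0x12,0x17,0x0a,0x0c] = aa 7c d3 e2 db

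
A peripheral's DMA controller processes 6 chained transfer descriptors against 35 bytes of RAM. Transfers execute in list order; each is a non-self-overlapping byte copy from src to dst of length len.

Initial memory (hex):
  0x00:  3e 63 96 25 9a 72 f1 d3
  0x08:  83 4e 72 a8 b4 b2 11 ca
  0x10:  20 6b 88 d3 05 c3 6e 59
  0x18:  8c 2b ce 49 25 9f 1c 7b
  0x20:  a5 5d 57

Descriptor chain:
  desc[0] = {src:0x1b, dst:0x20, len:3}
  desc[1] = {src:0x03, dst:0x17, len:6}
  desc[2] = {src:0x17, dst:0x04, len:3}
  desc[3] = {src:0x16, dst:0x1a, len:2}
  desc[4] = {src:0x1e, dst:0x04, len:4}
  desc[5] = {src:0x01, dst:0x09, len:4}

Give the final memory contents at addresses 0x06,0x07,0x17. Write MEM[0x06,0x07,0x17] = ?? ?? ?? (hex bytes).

[0] 0x1b->0x20 len=3 : 49 25 9f
[1] 0x03->0x17 len=6 : 25 9a 72 f1 d3 83
[2] 0x17->0x04 len=3 : 25 9a 72
[3] 0x16->0x1a len=2 : 6e 25
[4] 0x1e->0x04 len=4 : 1c 7b 49 25
[5] 0x01->0x09 len=4 : 63 96 25 1c
query mem[0x06]=0x49, mem[0x07]=0x25, mem[0x17]=0x25

MEM[0x06,0x07,0x17] = 49 25 25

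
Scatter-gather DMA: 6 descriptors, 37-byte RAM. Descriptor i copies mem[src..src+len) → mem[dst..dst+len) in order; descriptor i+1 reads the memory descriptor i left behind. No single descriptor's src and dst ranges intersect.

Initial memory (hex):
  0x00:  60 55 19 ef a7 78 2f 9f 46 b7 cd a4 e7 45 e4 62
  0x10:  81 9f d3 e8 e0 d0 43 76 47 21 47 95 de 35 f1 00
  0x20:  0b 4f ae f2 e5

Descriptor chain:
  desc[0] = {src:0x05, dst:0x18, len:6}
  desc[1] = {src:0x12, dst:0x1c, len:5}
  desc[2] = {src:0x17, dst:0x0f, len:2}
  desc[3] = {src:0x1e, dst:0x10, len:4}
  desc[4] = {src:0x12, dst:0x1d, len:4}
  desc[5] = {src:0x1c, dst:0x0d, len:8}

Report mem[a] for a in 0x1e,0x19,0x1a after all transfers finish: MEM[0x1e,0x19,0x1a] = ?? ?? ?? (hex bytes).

MEM[0x1e,0x19,0x1a] = 4f 2f 9f

#0 dst[0x18+6] := {0x78,0x2f,0x9f,0x46,0xb7,0xcd}
#1 dst[0x1c+5] := {0xd3,0xe8,0xe0,0xd0,0x43}
#2 dst[0x0f+2] := {0x76,0x78}
#3 dst[0x10+4] := {0xe0,0xd0,0x43,0x4f}
#4 dst[0x1d+4] := {0x43,0x4f,0xe0,0xd0}
#5 dst[0x0d+8] := {0xd3,0x43,0x4f,0xe0,0xd0,0x4f,0xae,0xf2}
query mem[0x1e]=0x4f, mem[0x19]=0x2f, mem[0x1a]=0x9f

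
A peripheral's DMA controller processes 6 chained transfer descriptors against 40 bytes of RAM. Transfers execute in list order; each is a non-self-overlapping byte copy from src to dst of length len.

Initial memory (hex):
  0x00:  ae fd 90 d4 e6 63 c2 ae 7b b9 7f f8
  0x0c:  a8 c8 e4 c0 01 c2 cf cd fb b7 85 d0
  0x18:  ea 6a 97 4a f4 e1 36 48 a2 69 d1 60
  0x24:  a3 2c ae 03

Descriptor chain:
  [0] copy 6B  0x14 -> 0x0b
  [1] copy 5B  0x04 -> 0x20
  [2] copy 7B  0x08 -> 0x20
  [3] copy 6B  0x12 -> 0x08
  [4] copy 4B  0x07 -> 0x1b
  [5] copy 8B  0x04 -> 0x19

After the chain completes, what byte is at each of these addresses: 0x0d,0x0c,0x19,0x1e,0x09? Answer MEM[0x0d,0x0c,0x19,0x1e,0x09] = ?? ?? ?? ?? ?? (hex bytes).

  after D0: wrote 6B at 0x0b = fbb785d0ea6a
  after D1: wrote 5B at 0x20 = e663c2ae7b
  after D2: wrote 7B at 0x20 = 7bb97ffbb785d0
  after D3: wrote 6B at 0x08 = cfcdfbb785d0
  after D4: wrote 4B at 0x1b = aecfcdfb
  after D5: wrote 8B at 0x19 = e663c2aecfcdfbb7
query mem[0x0d]=0xd0, mem[0x0c]=0x85, mem[0x19]=0xe6, mem[0x1e]=0xcd, mem[0x09]=0xcd

MEM[0x0d,0x0c,0x19,0x1e,0x09] = d0 85 e6 cd cd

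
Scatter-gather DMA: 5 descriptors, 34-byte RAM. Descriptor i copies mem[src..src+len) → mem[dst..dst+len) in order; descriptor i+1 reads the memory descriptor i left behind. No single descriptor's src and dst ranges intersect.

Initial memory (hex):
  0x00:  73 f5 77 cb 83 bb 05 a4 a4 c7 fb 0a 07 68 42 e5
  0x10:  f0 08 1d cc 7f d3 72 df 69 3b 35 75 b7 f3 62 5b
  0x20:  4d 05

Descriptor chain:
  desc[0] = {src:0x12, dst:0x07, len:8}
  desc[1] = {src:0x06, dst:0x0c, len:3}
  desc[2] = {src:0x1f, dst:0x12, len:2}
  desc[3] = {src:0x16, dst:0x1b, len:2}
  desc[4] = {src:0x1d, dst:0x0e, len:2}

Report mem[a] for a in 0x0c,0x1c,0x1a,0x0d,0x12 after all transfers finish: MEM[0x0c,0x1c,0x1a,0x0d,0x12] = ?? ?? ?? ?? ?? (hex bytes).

MEM[0x0c,0x1c,0x1a,0x0d,0x12] = 05 df 35 1d 5b

  after D0: wrote 8B at 0x07 = 1dcc7fd372df693b
  after D1: wrote 3B at 0x0c = 051dcc
  after D2: wrote 2B at 0x12 = 5b4d
  after D3: wrote 2B at 0x1b = 72df
  after D4: wrote 2B at 0x0e = f362
query mem[0x0c]=0x05, mem[0x1c]=0xdf, mem[0x1a]=0x35, mem[0x0d]=0x1d, mem[0x12]=0x5b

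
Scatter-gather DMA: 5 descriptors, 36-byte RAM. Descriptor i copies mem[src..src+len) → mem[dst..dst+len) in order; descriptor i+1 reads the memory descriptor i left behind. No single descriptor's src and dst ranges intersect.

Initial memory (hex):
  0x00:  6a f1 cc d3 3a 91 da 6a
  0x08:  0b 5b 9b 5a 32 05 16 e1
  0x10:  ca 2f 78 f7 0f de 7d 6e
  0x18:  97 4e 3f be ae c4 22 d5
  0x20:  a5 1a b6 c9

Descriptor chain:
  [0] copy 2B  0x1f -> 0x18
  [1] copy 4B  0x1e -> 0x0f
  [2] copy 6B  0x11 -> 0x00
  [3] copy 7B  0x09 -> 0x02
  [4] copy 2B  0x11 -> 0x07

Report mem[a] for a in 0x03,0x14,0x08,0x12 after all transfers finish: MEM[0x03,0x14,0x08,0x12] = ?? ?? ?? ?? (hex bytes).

MEM[0x03,0x14,0x08,0x12] = 9b 0f 1a 1a

[0] 0x1f->0x18 len=2 : d5 a5
[1] 0x1e->0x0f len=4 : 22 d5 a5 1a
[2] 0x11->0x00 len=6 : a5 1a f7 0f de 7d
[3] 0x09->0x02 len=7 : 5b 9b 5a 32 05 16 22
[4] 0x11->0x07 len=2 : a5 1a
query mem[0x03]=0x9b, mem[0x14]=0x0f, mem[0x08]=0x1a, mem[0x12]=0x1a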